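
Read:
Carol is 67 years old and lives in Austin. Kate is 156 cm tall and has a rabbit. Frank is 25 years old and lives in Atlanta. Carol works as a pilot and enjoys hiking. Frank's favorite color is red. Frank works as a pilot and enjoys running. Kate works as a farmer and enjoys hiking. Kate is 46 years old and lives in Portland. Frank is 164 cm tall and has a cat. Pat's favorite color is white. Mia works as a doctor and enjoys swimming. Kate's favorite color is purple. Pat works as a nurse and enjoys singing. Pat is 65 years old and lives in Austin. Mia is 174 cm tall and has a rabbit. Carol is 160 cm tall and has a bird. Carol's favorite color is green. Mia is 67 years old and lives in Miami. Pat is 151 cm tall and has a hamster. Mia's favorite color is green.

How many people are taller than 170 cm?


Taller than 170: 1

1


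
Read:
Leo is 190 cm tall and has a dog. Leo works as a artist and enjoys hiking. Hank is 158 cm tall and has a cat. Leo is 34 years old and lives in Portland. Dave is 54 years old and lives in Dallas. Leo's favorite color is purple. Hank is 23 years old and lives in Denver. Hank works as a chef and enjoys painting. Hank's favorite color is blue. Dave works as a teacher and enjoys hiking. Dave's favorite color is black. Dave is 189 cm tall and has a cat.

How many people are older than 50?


Filter: 1

1


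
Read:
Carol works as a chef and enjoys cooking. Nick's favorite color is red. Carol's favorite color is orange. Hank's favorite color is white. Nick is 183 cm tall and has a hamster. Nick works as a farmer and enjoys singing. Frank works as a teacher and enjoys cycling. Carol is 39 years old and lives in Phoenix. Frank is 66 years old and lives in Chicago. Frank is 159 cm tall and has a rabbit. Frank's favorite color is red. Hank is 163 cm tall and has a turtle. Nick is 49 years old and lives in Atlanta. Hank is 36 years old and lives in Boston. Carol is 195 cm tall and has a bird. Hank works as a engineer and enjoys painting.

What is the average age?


Sum=190, n=4, avg=47.5

47.5


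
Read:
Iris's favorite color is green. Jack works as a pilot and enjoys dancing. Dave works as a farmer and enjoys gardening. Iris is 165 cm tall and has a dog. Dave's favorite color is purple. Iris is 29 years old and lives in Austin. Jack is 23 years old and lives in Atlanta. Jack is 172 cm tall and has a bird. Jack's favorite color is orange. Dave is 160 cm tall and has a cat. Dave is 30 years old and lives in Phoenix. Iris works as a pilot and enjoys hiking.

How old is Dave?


Dave is 30 years old

30


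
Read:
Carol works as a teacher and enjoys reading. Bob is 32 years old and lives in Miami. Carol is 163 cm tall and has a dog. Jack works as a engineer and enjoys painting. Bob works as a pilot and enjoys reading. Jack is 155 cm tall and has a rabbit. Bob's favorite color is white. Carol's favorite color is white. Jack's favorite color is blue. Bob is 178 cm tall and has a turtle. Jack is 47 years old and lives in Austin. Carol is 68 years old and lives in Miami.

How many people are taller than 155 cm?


Taller than 155: 2

2


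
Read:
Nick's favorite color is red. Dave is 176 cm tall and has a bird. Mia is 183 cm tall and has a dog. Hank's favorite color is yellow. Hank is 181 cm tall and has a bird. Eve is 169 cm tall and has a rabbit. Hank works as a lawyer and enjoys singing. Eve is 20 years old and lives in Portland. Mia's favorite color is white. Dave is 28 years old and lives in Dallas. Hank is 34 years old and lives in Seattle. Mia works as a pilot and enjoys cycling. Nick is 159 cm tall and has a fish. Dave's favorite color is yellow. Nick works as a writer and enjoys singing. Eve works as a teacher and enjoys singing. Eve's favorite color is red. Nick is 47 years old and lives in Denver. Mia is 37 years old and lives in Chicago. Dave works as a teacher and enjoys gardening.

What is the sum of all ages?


47+28+20+37+34 = 166

166


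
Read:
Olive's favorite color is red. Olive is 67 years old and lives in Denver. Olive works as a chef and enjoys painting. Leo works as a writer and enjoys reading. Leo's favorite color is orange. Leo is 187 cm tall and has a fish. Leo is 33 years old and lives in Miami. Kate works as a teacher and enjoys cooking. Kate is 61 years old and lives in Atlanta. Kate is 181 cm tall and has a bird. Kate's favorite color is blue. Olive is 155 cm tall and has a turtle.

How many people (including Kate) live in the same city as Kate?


Kate lives in Atlanta. Count = 1

1


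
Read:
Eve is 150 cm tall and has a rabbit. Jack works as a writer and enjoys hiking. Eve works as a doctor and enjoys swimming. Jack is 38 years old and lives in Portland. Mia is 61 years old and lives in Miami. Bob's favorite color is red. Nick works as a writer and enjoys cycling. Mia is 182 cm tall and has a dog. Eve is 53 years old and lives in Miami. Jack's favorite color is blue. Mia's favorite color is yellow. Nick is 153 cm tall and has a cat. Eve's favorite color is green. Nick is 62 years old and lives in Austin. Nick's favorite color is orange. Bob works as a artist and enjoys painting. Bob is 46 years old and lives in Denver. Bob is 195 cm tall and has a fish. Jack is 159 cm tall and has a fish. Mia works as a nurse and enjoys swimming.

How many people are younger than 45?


Filter: 1

1


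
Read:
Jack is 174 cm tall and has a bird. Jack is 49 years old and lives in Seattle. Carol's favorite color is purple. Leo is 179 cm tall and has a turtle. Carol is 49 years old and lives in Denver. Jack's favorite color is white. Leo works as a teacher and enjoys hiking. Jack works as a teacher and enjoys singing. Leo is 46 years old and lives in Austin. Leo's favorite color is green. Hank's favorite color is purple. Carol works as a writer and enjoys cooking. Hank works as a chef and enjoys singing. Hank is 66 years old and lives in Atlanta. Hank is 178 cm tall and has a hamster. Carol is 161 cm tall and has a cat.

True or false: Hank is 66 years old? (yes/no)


Hank is actually 66. yes

yes


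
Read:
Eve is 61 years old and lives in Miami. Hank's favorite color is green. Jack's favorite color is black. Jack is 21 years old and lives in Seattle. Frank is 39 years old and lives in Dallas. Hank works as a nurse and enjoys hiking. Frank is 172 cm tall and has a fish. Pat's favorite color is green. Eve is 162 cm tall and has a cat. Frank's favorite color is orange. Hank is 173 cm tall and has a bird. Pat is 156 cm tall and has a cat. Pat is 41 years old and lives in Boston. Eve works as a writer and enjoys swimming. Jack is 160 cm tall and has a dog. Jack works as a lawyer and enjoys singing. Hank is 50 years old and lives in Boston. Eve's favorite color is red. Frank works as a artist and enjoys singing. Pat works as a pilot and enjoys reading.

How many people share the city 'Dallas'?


Count: 1

1


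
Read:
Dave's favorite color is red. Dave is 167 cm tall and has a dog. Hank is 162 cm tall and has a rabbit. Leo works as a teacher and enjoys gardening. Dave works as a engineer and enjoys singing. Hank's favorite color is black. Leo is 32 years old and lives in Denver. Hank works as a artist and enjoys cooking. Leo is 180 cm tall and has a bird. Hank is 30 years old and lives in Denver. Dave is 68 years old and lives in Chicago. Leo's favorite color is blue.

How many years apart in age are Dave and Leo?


68 vs 32, diff = 36

36


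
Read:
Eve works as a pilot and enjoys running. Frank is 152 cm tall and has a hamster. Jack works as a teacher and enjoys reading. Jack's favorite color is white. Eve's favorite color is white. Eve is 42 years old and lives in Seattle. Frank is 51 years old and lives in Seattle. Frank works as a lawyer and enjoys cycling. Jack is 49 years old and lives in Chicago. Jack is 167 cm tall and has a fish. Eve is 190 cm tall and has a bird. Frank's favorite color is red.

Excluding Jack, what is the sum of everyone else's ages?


Sum (excluding Jack): 93

93


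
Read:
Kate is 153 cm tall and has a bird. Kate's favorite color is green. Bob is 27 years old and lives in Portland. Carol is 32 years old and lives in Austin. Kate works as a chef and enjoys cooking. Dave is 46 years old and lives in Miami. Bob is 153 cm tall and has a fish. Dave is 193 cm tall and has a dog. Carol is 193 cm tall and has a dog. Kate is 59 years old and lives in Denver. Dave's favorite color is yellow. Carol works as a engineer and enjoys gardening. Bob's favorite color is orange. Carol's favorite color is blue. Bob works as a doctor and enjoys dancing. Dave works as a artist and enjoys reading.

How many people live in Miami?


Count in Miami: 1

1


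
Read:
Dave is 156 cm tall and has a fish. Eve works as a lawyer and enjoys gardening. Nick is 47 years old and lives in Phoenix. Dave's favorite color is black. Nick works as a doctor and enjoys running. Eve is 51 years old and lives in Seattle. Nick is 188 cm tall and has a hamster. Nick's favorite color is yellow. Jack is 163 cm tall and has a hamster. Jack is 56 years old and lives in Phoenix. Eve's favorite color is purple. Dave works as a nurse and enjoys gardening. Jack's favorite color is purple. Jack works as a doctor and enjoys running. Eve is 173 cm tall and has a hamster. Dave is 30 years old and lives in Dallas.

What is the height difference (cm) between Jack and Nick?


|163 - 188| = 25

25


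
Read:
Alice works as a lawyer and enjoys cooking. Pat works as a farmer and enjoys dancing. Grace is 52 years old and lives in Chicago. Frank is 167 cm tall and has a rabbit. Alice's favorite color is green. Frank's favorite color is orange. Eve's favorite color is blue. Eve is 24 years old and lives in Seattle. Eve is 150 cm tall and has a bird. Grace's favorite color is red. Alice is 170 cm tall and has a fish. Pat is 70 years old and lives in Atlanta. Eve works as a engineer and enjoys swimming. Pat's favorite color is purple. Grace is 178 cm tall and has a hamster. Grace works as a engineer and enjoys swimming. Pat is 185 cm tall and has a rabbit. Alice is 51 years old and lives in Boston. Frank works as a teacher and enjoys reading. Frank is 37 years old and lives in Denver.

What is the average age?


Sum=234, n=5, avg=46.8

46.8


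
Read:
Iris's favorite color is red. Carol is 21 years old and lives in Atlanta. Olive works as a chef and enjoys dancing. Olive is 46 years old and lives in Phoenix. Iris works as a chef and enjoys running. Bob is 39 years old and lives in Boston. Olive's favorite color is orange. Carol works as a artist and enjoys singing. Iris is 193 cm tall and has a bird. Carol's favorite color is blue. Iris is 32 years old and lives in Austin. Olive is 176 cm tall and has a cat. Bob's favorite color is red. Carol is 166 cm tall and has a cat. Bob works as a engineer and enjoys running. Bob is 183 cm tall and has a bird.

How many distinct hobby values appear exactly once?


Unique hobby values: 2

2


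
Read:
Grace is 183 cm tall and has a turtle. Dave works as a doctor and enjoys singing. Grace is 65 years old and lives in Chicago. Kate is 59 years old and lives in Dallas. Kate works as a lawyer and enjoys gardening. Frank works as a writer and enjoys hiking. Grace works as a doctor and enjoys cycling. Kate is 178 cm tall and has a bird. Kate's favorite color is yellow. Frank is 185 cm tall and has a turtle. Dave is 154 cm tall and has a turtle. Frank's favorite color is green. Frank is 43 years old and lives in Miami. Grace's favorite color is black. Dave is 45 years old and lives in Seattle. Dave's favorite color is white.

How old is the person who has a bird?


Person with bird is Kate, age 59

59


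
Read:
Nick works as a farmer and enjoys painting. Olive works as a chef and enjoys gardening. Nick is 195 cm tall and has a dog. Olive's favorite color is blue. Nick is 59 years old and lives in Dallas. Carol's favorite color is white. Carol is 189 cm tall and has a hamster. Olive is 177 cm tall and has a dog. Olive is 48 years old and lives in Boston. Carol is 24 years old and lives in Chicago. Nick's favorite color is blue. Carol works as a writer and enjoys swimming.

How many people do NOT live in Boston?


Not in Boston: 2

2


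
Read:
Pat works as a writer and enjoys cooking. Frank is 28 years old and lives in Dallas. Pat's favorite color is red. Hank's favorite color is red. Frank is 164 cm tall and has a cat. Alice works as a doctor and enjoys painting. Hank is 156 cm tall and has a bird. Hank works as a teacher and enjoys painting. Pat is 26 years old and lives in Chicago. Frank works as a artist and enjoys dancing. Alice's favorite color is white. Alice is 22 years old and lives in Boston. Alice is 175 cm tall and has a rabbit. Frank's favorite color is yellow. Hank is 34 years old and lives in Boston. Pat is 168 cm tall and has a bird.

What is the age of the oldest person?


Oldest: Hank at 34

34


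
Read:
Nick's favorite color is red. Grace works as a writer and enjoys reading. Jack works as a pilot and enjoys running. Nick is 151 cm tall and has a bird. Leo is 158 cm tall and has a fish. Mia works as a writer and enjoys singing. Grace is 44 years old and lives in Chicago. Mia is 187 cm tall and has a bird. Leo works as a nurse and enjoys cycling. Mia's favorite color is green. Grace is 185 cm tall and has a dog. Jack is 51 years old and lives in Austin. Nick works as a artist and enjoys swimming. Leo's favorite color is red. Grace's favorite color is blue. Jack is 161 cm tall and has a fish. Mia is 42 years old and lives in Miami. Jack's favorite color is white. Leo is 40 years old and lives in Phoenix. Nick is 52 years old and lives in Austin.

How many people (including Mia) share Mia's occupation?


Mia is a writer. Count = 2

2


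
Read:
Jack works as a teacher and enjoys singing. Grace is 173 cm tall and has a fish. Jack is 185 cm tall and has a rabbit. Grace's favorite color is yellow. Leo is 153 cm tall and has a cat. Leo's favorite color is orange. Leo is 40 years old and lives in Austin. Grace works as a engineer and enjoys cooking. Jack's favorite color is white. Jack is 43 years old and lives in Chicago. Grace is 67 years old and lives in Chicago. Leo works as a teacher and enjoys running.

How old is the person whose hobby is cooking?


Person with hobby=cooking is Grace, age 67

67


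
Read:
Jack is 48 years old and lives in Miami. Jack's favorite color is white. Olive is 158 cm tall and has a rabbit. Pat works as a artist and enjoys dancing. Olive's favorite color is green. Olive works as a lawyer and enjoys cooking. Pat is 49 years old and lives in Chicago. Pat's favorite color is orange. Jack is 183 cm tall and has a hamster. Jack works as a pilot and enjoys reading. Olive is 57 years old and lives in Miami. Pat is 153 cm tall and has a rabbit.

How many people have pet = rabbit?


Count: 2

2


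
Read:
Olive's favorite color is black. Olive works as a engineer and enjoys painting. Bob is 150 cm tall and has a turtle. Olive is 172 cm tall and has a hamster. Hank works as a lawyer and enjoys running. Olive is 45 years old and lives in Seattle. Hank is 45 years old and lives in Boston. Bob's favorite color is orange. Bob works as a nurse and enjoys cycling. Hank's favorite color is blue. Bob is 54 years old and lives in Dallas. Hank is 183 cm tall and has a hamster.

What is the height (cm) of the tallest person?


Tallest: Hank at 183 cm

183


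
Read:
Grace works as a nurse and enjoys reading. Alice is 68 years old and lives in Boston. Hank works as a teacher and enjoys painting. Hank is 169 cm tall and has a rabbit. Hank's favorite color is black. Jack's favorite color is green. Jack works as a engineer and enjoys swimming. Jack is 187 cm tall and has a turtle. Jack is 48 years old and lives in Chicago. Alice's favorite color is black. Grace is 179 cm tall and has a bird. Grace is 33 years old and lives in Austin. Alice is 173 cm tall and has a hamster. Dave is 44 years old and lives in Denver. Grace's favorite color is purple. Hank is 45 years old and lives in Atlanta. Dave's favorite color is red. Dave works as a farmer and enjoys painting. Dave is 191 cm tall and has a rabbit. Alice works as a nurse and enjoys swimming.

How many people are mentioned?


People: Hank, Jack, Alice, Dave, Grace. Count = 5

5


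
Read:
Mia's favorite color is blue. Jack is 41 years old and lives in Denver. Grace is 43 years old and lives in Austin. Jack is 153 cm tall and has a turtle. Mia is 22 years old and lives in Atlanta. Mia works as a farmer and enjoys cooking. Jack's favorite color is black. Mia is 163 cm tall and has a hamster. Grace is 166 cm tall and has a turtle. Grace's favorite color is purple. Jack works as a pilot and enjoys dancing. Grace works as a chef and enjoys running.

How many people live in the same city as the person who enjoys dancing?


Person with hobby dancing is Jack, city Denver. Count = 1

1


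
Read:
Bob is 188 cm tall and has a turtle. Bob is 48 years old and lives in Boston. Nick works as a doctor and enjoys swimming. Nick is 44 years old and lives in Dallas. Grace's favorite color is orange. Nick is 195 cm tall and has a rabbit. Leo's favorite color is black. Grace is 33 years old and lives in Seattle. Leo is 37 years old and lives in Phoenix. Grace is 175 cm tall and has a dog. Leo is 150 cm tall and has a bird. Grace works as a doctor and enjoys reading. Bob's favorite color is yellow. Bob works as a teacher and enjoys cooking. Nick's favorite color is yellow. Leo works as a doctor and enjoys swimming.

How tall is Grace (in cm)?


Grace is 175 cm tall

175


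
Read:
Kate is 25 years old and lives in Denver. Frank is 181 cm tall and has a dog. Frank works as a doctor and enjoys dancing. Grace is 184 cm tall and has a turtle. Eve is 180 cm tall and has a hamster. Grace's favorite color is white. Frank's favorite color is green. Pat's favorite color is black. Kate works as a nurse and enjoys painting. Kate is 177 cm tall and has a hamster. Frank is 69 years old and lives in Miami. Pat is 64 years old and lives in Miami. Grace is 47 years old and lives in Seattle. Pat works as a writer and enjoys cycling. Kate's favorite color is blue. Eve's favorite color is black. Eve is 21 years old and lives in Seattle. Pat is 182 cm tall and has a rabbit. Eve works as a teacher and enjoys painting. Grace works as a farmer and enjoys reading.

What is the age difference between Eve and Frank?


|21 - 69| = 48

48


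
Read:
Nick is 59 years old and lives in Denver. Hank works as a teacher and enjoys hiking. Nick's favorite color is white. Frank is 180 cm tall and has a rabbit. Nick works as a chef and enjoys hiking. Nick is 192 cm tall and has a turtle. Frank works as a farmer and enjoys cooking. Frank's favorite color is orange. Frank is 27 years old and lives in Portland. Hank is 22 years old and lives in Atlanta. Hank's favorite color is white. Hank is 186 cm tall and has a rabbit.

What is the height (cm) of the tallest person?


Tallest: Nick at 192 cm

192


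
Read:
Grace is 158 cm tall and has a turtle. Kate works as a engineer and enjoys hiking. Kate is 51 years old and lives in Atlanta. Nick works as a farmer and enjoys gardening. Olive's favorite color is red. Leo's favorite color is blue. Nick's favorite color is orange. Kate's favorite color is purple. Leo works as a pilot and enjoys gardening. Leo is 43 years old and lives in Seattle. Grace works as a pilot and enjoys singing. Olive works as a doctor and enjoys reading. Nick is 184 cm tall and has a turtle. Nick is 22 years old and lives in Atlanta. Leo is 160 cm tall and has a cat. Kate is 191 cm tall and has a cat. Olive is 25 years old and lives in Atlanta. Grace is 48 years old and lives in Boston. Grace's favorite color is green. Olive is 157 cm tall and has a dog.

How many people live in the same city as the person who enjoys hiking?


Person with hobby hiking is Kate, city Atlanta. Count = 3

3


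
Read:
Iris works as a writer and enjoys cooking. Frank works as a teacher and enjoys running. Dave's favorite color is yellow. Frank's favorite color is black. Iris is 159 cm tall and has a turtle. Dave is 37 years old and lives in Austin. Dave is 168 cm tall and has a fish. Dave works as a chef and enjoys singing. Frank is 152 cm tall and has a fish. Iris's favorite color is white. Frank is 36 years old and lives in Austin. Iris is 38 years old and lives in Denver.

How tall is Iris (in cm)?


Iris is 159 cm tall

159


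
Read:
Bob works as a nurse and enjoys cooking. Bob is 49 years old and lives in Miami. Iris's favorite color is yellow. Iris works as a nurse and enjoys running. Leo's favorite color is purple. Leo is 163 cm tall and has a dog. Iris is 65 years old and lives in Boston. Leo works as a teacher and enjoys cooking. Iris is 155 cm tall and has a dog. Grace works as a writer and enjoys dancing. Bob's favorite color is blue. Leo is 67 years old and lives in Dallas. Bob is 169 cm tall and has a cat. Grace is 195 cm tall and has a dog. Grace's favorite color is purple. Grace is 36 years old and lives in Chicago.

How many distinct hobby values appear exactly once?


Unique hobby values: 2

2


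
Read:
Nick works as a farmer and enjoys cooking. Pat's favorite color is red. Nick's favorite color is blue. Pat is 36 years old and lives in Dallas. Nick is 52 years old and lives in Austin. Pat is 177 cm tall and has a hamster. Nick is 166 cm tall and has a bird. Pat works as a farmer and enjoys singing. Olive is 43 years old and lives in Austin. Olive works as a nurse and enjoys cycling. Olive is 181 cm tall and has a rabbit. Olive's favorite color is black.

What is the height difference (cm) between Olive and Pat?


|181 - 177| = 4

4


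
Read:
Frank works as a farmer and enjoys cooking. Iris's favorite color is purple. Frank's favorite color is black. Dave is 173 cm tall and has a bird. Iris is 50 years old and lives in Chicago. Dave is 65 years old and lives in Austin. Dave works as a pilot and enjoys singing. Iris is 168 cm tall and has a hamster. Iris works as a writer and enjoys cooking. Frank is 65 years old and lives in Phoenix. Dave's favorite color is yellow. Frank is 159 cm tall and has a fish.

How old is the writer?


The writer is Iris, age 50

50


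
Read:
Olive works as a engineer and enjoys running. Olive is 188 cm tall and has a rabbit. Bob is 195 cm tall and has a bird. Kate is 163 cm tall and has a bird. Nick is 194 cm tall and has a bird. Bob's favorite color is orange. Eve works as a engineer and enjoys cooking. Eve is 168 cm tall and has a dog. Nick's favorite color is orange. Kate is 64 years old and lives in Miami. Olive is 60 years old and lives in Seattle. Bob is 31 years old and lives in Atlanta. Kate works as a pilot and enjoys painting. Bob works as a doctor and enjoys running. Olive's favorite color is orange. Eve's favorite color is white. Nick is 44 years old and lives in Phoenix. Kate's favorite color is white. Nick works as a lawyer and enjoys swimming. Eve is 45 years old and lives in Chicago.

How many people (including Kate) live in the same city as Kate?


Kate lives in Miami. Count = 1

1


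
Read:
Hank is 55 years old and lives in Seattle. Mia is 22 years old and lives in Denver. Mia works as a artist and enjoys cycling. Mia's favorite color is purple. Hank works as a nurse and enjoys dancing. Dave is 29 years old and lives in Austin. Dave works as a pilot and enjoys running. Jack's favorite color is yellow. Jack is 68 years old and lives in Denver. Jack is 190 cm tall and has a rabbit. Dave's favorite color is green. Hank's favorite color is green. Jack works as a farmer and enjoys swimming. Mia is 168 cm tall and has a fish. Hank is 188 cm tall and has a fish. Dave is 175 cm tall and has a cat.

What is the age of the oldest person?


Oldest: Jack at 68

68


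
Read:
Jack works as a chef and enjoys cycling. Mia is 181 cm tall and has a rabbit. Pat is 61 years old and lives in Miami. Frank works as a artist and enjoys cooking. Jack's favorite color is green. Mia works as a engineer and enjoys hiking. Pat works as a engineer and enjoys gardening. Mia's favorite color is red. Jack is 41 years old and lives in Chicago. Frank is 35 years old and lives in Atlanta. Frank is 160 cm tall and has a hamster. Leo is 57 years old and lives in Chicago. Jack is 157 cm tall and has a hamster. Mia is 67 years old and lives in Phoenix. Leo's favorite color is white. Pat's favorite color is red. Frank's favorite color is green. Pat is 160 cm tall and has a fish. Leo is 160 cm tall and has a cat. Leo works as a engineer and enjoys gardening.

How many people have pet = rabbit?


Count: 1

1


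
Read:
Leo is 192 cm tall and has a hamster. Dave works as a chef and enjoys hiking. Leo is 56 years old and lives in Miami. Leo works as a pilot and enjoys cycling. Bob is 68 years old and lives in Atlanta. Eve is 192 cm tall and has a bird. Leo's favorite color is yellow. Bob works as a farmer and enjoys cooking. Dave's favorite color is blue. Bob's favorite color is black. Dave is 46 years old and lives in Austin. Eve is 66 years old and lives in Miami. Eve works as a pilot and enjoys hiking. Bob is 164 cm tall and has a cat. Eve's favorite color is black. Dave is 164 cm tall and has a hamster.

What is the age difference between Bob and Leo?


|68 - 56| = 12

12


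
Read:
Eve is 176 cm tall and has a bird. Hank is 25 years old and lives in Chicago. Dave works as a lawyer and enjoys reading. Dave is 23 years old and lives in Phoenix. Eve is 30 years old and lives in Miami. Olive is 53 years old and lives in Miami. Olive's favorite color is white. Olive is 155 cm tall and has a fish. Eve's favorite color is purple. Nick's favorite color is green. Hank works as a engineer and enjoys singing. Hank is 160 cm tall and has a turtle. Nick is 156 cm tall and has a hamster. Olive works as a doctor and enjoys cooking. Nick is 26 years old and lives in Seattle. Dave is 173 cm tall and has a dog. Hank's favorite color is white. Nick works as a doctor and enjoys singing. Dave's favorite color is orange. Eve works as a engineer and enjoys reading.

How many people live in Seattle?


Count in Seattle: 1

1


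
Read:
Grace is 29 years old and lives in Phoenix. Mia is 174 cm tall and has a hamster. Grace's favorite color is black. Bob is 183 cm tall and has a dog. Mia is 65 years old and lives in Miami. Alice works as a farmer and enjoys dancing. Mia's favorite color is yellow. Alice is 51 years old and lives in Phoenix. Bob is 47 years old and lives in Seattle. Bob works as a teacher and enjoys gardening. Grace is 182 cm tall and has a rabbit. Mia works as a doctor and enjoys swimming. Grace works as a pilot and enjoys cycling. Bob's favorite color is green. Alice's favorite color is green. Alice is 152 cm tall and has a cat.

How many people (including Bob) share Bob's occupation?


Bob is a teacher. Count = 1

1


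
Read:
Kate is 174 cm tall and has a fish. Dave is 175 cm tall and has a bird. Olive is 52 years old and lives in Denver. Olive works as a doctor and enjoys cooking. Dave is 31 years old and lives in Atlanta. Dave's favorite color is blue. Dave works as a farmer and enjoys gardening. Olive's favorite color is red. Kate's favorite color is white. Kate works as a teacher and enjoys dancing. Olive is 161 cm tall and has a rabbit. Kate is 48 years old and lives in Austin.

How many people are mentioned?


People: Kate, Dave, Olive. Count = 3

3


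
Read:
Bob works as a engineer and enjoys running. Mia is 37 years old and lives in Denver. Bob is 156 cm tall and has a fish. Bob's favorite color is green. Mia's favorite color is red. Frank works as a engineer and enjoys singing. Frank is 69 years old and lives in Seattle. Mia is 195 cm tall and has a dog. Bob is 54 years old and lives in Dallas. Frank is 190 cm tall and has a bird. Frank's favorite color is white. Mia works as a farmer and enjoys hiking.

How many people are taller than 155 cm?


Taller than 155: 3

3


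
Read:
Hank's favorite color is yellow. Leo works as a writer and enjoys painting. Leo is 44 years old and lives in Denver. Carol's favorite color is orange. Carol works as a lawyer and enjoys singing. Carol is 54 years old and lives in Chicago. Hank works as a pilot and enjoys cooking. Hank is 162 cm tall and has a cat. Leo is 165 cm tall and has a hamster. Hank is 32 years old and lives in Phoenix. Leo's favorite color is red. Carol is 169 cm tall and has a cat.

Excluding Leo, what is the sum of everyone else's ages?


Sum (excluding Leo): 86

86


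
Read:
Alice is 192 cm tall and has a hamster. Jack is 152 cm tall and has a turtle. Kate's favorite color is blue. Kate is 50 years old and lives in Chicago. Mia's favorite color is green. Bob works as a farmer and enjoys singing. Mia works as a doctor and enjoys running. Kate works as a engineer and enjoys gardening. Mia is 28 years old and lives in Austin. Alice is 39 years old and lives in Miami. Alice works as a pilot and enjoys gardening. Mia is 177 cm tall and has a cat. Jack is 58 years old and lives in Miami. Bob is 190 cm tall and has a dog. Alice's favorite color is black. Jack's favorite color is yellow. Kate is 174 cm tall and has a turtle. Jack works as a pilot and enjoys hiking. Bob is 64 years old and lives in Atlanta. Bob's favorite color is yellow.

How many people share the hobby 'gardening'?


Count: 2

2


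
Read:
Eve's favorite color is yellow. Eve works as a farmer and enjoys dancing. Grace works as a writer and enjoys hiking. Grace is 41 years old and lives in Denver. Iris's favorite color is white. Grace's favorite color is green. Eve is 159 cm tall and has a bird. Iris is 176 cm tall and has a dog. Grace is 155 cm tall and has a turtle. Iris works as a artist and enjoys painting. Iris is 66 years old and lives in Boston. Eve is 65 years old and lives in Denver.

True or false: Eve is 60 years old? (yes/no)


Eve is actually 65. no

no


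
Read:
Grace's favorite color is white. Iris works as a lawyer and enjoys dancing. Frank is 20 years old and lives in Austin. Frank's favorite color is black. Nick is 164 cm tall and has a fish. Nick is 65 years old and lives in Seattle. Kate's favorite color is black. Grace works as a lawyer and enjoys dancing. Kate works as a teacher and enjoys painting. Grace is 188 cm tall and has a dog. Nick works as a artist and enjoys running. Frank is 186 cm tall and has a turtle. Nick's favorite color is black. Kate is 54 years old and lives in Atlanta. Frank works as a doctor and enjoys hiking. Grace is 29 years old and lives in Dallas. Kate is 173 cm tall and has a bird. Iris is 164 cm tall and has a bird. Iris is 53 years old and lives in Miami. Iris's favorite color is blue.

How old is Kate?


Kate is 54 years old

54


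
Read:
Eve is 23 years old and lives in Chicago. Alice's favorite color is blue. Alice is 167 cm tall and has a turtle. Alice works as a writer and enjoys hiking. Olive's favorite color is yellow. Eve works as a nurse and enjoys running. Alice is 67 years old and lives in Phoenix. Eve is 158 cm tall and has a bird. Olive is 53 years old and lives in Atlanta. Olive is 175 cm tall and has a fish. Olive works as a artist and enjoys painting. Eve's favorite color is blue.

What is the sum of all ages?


53+23+67 = 143

143


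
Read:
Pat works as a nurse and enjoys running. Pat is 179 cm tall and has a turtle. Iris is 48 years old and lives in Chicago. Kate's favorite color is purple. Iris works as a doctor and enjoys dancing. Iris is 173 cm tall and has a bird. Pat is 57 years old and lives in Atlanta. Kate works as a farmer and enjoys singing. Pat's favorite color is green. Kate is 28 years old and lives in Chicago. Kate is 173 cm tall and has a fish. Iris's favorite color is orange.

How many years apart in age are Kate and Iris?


28 vs 48, diff = 20

20


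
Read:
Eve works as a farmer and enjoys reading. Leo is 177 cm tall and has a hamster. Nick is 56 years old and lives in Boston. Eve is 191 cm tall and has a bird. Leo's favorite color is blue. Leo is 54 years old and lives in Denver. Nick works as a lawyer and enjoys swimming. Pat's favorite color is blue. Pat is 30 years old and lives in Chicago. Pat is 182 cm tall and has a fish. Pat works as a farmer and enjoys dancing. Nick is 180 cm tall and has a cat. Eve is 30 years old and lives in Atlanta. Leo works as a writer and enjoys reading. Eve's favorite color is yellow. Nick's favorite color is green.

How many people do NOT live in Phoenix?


Not in Phoenix: 4

4


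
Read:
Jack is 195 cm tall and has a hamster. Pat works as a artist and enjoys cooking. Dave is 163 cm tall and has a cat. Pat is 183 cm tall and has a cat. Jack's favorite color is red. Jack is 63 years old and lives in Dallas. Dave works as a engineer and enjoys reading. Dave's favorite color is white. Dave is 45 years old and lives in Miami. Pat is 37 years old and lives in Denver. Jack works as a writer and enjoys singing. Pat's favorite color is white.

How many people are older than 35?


Filter: 3

3


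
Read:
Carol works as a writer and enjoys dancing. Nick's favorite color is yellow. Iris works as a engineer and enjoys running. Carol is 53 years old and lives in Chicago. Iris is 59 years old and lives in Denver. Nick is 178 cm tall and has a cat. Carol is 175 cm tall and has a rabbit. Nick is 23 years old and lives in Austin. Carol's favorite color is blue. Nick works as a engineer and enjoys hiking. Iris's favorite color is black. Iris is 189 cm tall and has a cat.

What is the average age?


Sum=135, n=3, avg=45

45


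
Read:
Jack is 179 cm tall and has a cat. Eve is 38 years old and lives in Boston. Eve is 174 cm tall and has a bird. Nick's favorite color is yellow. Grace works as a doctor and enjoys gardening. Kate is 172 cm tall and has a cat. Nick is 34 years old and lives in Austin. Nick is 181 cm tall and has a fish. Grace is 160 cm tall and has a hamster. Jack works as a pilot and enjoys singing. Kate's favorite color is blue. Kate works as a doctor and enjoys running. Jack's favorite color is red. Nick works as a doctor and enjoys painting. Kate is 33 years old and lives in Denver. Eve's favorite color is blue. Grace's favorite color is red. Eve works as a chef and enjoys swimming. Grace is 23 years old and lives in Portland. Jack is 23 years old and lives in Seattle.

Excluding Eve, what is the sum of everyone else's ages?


Sum (excluding Eve): 113

113


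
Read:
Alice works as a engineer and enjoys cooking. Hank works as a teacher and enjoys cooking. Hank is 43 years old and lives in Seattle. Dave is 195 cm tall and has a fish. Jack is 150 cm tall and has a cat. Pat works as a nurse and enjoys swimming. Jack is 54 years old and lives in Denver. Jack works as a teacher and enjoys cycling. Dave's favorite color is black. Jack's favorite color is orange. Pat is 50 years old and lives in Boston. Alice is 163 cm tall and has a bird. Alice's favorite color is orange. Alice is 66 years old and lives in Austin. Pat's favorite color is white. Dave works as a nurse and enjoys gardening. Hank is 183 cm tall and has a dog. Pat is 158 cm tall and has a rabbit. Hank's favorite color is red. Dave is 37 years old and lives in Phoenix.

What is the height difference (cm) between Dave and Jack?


|195 - 150| = 45

45


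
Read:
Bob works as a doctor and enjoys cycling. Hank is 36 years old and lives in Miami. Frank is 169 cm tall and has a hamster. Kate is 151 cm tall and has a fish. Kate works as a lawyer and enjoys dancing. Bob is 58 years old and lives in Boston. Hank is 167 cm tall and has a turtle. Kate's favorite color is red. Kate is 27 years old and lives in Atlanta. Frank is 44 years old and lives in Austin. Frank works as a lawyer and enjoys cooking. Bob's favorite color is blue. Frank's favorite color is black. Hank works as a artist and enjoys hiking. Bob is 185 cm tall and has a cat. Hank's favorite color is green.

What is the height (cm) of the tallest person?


Tallest: Bob at 185 cm

185


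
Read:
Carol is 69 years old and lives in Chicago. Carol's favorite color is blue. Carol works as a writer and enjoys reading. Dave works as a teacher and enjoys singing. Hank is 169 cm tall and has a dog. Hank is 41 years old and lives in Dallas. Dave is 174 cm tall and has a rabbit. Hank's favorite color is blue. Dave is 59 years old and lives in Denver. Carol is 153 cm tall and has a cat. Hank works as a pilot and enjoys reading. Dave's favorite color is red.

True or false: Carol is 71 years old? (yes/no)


Carol is actually 69. no

no


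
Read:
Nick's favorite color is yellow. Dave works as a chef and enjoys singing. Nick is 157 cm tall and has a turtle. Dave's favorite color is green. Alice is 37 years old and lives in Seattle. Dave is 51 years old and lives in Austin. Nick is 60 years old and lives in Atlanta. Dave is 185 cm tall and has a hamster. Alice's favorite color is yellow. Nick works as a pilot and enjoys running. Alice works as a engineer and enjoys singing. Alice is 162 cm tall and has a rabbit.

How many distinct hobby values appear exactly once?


Unique hobby values: 1

1


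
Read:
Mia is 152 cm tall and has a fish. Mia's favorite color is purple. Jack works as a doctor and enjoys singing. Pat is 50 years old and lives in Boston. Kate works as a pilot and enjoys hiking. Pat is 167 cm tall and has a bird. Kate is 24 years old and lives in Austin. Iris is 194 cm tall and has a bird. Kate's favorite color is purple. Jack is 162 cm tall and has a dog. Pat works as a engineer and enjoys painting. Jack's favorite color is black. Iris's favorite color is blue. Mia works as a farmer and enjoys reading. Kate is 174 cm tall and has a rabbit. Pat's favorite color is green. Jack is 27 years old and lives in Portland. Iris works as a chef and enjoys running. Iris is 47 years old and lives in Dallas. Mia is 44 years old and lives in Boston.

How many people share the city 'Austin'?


Count: 1

1


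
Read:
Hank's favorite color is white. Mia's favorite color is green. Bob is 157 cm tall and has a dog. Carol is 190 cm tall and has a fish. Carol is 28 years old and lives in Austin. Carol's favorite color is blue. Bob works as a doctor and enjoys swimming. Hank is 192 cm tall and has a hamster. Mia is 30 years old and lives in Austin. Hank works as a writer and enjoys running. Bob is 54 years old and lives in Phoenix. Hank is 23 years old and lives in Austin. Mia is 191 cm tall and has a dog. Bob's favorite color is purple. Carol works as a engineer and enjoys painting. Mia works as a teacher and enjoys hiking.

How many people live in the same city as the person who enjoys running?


Person with hobby running is Hank, city Austin. Count = 3

3


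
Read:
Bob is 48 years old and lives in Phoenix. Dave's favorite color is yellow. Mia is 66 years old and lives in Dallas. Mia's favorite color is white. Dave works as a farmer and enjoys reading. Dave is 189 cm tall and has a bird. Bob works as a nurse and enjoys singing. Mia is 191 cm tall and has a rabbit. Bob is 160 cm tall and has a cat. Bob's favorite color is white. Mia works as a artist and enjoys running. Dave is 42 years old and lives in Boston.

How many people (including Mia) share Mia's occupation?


Mia is a artist. Count = 1

1


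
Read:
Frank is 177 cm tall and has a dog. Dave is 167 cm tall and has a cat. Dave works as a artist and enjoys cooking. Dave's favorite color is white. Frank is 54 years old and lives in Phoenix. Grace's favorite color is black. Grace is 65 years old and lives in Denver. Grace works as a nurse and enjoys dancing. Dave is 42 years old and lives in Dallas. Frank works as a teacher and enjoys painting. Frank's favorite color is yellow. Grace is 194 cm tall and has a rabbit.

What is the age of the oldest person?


Oldest: Grace at 65

65


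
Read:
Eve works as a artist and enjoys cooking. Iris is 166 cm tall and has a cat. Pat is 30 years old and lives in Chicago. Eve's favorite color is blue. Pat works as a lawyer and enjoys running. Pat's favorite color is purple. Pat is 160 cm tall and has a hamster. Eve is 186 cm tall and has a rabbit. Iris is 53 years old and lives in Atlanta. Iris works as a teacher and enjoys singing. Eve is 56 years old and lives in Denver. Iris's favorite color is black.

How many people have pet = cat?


Count: 1

1
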